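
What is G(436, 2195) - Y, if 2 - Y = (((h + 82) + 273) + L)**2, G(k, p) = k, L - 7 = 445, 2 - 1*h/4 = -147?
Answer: 1968843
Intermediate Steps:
h = 596 (h = 8 - 4*(-147) = 8 + 588 = 596)
L = 452 (L = 7 + 445 = 452)
Y = -1968407 (Y = 2 - (((596 + 82) + 273) + 452)**2 = 2 - ((678 + 273) + 452)**2 = 2 - (951 + 452)**2 = 2 - 1*1403**2 = 2 - 1*1968409 = 2 - 1968409 = -1968407)
G(436, 2195) - Y = 436 - 1*(-1968407) = 436 + 1968407 = 1968843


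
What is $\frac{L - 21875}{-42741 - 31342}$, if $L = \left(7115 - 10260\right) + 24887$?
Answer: $\frac{133}{74083} \approx 0.0017953$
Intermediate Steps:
$L = 21742$ ($L = -3145 + 24887 = 21742$)
$\frac{L - 21875}{-42741 - 31342} = \frac{21742 - 21875}{-42741 - 31342} = - \frac{133}{-74083} = \left(-133\right) \left(- \frac{1}{74083}\right) = \frac{133}{74083}$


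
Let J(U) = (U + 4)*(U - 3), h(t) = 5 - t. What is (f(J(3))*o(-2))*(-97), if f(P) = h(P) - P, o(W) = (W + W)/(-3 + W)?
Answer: -388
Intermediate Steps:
J(U) = (-3 + U)*(4 + U) (J(U) = (4 + U)*(-3 + U) = (-3 + U)*(4 + U))
o(W) = 2*W/(-3 + W) (o(W) = (2*W)/(-3 + W) = 2*W/(-3 + W))
f(P) = 5 - 2*P (f(P) = (5 - P) - P = 5 - 2*P)
(f(J(3))*o(-2))*(-97) = ((5 - 2*(-12 + 3 + 3²))*(2*(-2)/(-3 - 2)))*(-97) = ((5 - 2*(-12 + 3 + 9))*(2*(-2)/(-5)))*(-97) = ((5 - 2*0)*(2*(-2)*(-⅕)))*(-97) = ((5 + 0)*(⅘))*(-97) = (5*(⅘))*(-97) = 4*(-97) = -388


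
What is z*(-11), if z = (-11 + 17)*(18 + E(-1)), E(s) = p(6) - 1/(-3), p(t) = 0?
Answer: -1210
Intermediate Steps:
E(s) = 1/3 (E(s) = 0 - 1/(-3) = 0 - 1*(-1/3) = 0 + 1/3 = 1/3)
z = 110 (z = (-11 + 17)*(18 + 1/3) = 6*(55/3) = 110)
z*(-11) = 110*(-11) = -1210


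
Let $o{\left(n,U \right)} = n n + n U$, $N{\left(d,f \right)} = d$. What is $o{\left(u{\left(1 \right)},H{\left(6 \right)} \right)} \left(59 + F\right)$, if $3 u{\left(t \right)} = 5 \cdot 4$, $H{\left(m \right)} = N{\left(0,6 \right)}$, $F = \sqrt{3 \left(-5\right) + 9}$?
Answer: $\frac{23600}{9} + \frac{400 i \sqrt{6}}{9} \approx 2622.2 + 108.87 i$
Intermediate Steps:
$F = i \sqrt{6}$ ($F = \sqrt{-15 + 9} = \sqrt{-6} = i \sqrt{6} \approx 2.4495 i$)
$H{\left(m \right)} = 0$
$u{\left(t \right)} = \frac{20}{3}$ ($u{\left(t \right)} = \frac{5 \cdot 4}{3} = \frac{1}{3} \cdot 20 = \frac{20}{3}$)
$o{\left(n,U \right)} = n^{2} + U n$
$o{\left(u{\left(1 \right)},H{\left(6 \right)} \right)} \left(59 + F\right) = \frac{20 \left(0 + \frac{20}{3}\right)}{3} \left(59 + i \sqrt{6}\right) = \frac{20}{3} \cdot \frac{20}{3} \left(59 + i \sqrt{6}\right) = \frac{400 \left(59 + i \sqrt{6}\right)}{9} = \frac{23600}{9} + \frac{400 i \sqrt{6}}{9}$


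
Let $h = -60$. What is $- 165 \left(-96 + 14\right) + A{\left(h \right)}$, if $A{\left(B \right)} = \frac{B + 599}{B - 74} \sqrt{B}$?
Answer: $13530 - \frac{539 i \sqrt{15}}{67} \approx 13530.0 - 31.157 i$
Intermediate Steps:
$A{\left(B \right)} = \frac{\sqrt{B} \left(599 + B\right)}{-74 + B}$ ($A{\left(B \right)} = \frac{599 + B}{-74 + B} \sqrt{B} = \frac{\sqrt{B} \left(599 + B\right)}{-74 + B}$)
$- 165 \left(-96 + 14\right) + A{\left(h \right)} = - 165 \left(-96 + 14\right) + \frac{\sqrt{-60} \left(599 - 60\right)}{-74 - 60} = \left(-165\right) \left(-82\right) + 2 i \sqrt{15} \frac{1}{-134} \cdot 539 = 13530 + 2 i \sqrt{15} \left(- \frac{1}{134}\right) 539 = 13530 - \frac{539 i \sqrt{15}}{67}$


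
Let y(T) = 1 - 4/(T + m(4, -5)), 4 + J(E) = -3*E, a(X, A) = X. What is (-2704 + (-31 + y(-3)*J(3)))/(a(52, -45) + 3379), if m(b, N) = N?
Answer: -5509/6862 ≈ -0.80283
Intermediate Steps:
J(E) = -4 - 3*E
y(T) = 1 - 4/(-5 + T) (y(T) = 1 - 4/(T - 5) = 1 - 4/(-5 + T))
(-2704 + (-31 + y(-3)*J(3)))/(a(52, -45) + 3379) = (-2704 + (-31 + ((-9 - 3)/(-5 - 3))*(-4 - 3*3)))/(52 + 3379) = (-2704 + (-31 + (-12/(-8))*(-4 - 9)))/3431 = (-2704 + (-31 - 1/8*(-12)*(-13)))*(1/3431) = (-2704 + (-31 + (3/2)*(-13)))*(1/3431) = (-2704 + (-31 - 39/2))*(1/3431) = (-2704 - 101/2)*(1/3431) = -5509/2*1/3431 = -5509/6862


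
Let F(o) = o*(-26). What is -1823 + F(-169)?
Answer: 2571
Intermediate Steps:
F(o) = -26*o
-1823 + F(-169) = -1823 - 26*(-169) = -1823 + 4394 = 2571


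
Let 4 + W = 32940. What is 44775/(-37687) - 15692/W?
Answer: -516523451/310314758 ≈ -1.6645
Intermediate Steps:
W = 32936 (W = -4 + 32940 = 32936)
44775/(-37687) - 15692/W = 44775/(-37687) - 15692/32936 = 44775*(-1/37687) - 15692*1/32936 = -44775/37687 - 3923/8234 = -516523451/310314758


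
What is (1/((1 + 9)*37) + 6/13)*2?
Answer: 2233/2405 ≈ 0.92848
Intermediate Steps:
(1/((1 + 9)*37) + 6/13)*2 = ((1/37)/10 + 6*(1/13))*2 = ((⅒)*(1/37) + 6/13)*2 = (1/370 + 6/13)*2 = (2233/4810)*2 = 2233/2405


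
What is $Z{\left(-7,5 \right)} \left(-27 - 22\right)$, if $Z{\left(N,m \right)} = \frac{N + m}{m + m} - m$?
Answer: $\frac{1274}{5} \approx 254.8$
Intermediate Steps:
$Z{\left(N,m \right)} = - m + \frac{N + m}{2 m}$ ($Z{\left(N,m \right)} = \frac{N + m}{2 m} - m = - m + \frac{N + m}{2 m}$)
$Z{\left(-7,5 \right)} \left(-27 - 22\right) = \left(\frac{1}{2} - 5 + \frac{1}{2} \left(-7\right) \frac{1}{5}\right) \left(-27 - 22\right) = \left(\frac{1}{2} - 5 - \frac{7}{10}\right) \left(-27 - 22\right) = \left(- \frac{26}{5}\right) \left(-49\right) = \frac{1274}{5}$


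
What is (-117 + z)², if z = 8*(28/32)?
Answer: 12100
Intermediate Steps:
z = 7 (z = 8*(28*(1/32)) = 8*(7/8) = 7)
(-117 + z)² = (-117 + 7)² = (-110)² = 12100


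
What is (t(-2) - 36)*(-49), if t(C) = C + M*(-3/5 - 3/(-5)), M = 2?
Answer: 1862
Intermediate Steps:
t(C) = C (t(C) = C + 2*(-3/5 - 3/(-5)) = C + 2*(-3*⅕ - 3*(-⅕)) = C + 2*(-⅗ + ⅗) = C + 2*0 = C + 0 = C)
(t(-2) - 36)*(-49) = (-2 - 36)*(-49) = -38*(-49) = 1862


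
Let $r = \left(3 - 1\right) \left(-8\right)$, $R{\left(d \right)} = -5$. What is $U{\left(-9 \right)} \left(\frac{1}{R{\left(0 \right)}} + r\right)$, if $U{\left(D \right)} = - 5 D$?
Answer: $-729$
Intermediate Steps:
$r = -16$ ($r = \left(3 - 1\right) \left(-8\right) = 2 \left(-8\right) = -16$)
$U{\left(-9 \right)} \left(\frac{1}{R{\left(0 \right)}} + r\right) = \left(-5\right) \left(-9\right) \left(\frac{1}{-5} - 16\right) = 45 \left(- \frac{1}{5} - 16\right) = 45 \left(- \frac{81}{5}\right) = -729$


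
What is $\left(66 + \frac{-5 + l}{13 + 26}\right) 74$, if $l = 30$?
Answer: $\frac{192326}{39} \approx 4931.4$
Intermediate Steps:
$\left(66 + \frac{-5 + l}{13 + 26}\right) 74 = \left(66 + \frac{-5 + 30}{13 + 26}\right) 74 = \left(66 + \frac{25}{39}\right) 74 = \frac{2599}{39} \cdot 74 = \frac{192326}{39}$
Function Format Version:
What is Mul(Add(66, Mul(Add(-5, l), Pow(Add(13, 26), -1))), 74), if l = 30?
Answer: Rational(192326, 39) ≈ 4931.4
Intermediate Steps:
Mul(Add(66, Mul(Add(-5, l), Pow(Add(13, 26), -1))), 74) = Mul(Add(66, Mul(Add(-5, 30), Pow(Add(13, 26), -1))), 74) = Mul(Add(66, Mul(25, Pow(39, -1))), 74) = Mul(Add(66, Mul(25, Rational(1, 39))), 74) = Mul(Add(66, Rational(25, 39)), 74) = Mul(Rational(2599, 39), 74) = Rational(192326, 39)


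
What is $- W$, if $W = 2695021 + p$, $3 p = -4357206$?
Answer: $-1242619$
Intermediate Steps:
$p = -1452402$ ($p = \frac{1}{3} \left(-4357206\right) = -1452402$)
$W = 1242619$ ($W = 2695021 - 1452402 = 1242619$)
$- W = \left(-1\right) 1242619 = -1242619$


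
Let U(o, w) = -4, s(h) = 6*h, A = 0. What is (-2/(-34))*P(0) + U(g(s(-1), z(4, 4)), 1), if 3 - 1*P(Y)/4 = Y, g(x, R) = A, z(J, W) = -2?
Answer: -56/17 ≈ -3.2941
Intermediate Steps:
g(x, R) = 0
P(Y) = 12 - 4*Y
(-2/(-34))*P(0) + U(g(s(-1), z(4, 4)), 1) = (-2/(-34))*(12 - 4*0) - 4 = (-2*(-1/34))*(12 + 0) - 4 = (1/17)*12 - 4 = 12/17 - 4 = -56/17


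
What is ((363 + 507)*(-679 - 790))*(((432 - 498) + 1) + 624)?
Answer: -714418770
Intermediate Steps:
((363 + 507)*(-679 - 790))*(((432 - 498) + 1) + 624) = (870*(-1469))*((-66 + 1) + 624) = -1278030*(-65 + 624) = -1278030*559 = -714418770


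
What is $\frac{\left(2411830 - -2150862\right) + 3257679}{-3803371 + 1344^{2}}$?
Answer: $- \frac{7820371}{1997035} \approx -3.916$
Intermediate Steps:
$\frac{\left(2411830 - -2150862\right) + 3257679}{-3803371 + 1344^{2}} = \frac{\left(2411830 + 2150862\right) + 3257679}{-3803371 + 1806336} = \frac{4562692 + 3257679}{-1997035} = 7820371 \left(- \frac{1}{1997035}\right) = - \frac{7820371}{1997035}$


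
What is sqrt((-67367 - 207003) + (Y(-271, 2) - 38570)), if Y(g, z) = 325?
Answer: 3*I*sqrt(34735) ≈ 559.12*I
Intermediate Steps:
sqrt((-67367 - 207003) + (Y(-271, 2) - 38570)) = sqrt((-67367 - 207003) + (325 - 38570)) = sqrt(-274370 - 38245) = sqrt(-312615) = 3*I*sqrt(34735)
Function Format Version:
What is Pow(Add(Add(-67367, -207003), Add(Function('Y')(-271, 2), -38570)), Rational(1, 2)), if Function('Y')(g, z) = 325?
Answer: Mul(3, I, Pow(34735, Rational(1, 2))) ≈ Mul(559.12, I)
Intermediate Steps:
Pow(Add(Add(-67367, -207003), Add(Function('Y')(-271, 2), -38570)), Rational(1, 2)) = Pow(Add(Add(-67367, -207003), Add(325, -38570)), Rational(1, 2)) = Pow(Add(-274370, -38245), Rational(1, 2)) = Pow(-312615, Rational(1, 2)) = Mul(3, I, Pow(34735, Rational(1, 2)))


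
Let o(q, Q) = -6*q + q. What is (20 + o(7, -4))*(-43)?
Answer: 645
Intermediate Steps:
o(q, Q) = -5*q
(20 + o(7, -4))*(-43) = (20 - 5*7)*(-43) = (20 - 35)*(-43) = -15*(-43) = 645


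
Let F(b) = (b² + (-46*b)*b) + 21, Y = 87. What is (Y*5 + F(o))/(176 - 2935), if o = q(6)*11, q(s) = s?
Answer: 195564/2759 ≈ 70.882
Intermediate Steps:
o = 66 (o = 6*11 = 66)
F(b) = 21 - 45*b² (F(b) = (b² - 46*b²) + 21 = -45*b² + 21 = 21 - 45*b²)
(Y*5 + F(o))/(176 - 2935) = (87*5 + (21 - 45*66²))/(176 - 2935) = (435 + (21 - 45*4356))/(-2759) = (435 + (21 - 196020))*(-1/2759) = (435 - 195999)*(-1/2759) = -195564*(-1/2759) = 195564/2759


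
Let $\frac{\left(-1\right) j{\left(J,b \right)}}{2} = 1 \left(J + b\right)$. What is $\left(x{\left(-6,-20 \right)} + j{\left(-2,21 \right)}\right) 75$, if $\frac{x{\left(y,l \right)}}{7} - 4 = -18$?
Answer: $-10200$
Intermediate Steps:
$x{\left(y,l \right)} = -98$ ($x{\left(y,l \right)} = 28 + 7 \left(-18\right) = 28 - 126 = -98$)
$j{\left(J,b \right)} = - 2 J - 2 b$ ($j{\left(J,b \right)} = - 2 \cdot 1 \left(J + b\right) = - 2 \left(J + b\right) = - 2 J - 2 b$)
$\left(x{\left(-6,-20 \right)} + j{\left(-2,21 \right)}\right) 75 = \left(-98 - 38\right) 75 = \left(-136\right) 75 = -10200$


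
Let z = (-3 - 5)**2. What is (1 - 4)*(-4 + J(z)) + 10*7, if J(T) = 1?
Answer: 79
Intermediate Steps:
z = 64 (z = (-8)**2 = 64)
(1 - 4)*(-4 + J(z)) + 10*7 = (1 - 4)*(-4 + 1) + 10*7 = -3*(-3) + 70 = 9 + 70 = 79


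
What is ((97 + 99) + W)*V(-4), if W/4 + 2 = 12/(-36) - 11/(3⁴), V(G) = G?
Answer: -60304/81 ≈ -744.49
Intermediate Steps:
W = -800/81 (W = -8 + 4*(12/(-36) - 11/(3⁴)) = -8 + 4*(12*(-1/36) - 11/81) = -8 + 4*(-⅓ - 11*1/81) = -8 + 4*(-⅓ - 11/81) = -8 + 4*(-38/81) = -8 - 152/81 = -800/81 ≈ -9.8765)
((97 + 99) + W)*V(-4) = ((97 + 99) - 800/81)*(-4) = (196 - 800/81)*(-4) = (15076/81)*(-4) = -60304/81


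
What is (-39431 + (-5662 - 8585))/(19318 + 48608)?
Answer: -26839/33963 ≈ -0.79024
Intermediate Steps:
(-39431 + (-5662 - 8585))/(19318 + 48608) = (-39431 - 14247)/67926 = -53678*1/67926 = -26839/33963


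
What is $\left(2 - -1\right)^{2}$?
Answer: $9$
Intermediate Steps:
$\left(2 - -1\right)^{2} = \left(2 + \left(-21 + 22\right)\right)^{2} = \left(2 + 1\right)^{2} = 3^{2} = 9$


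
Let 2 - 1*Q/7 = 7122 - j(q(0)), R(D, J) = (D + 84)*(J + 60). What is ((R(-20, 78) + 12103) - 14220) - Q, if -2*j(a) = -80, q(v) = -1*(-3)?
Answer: 56275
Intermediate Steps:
q(v) = 3
j(a) = 40 (j(a) = -½*(-80) = 40)
R(D, J) = (60 + J)*(84 + D) (R(D, J) = (84 + D)*(60 + J) = (60 + J)*(84 + D))
Q = -49560 (Q = 14 - 7*(7122 - 1*40) = 14 - 7*(7122 - 40) = 14 - 7*7082 = 14 - 49574 = -49560)
((R(-20, 78) + 12103) - 14220) - Q = (((5040 + 60*(-20) + 84*78 - 20*78) + 12103) - 14220) - 1*(-49560) = (((5040 - 1200 + 6552 - 1560) + 12103) - 14220) + 49560 = ((8832 + 12103) - 14220) + 49560 = (20935 - 14220) + 49560 = 6715 + 49560 = 56275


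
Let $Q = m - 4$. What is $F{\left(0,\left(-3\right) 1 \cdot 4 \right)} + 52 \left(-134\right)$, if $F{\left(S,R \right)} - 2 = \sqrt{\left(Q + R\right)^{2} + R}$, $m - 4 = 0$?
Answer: $-6966 + 2 \sqrt{33} \approx -6954.5$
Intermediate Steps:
$m = 4$ ($m = 4 + 0 = 4$)
$Q = 0$ ($Q = 4 - 4 = 0$)
$F{\left(S,R \right)} = 2 + \sqrt{R + R^{2}}$ ($F{\left(S,R \right)} = 2 + \sqrt{\left(0 + R\right)^{2} + R} = 2 + \sqrt{R^{2} + R} = 2 + \sqrt{R + R^{2}}$)
$F{\left(0,\left(-3\right) 1 \cdot 4 \right)} + 52 \left(-134\right) = \left(2 + \sqrt{\left(-3\right) 1 \cdot 4 \left(1 + \left(-3\right) 1 \cdot 4\right)}\right) + 52 \left(-134\right) = \left(2 + \sqrt{\left(-3\right) 4 \left(1 - 12\right)}\right) - 6968 = \left(2 + \sqrt{- 12 \left(1 - 12\right)}\right) - 6968 = \left(2 + \sqrt{\left(-12\right) \left(-11\right)}\right) - 6968 = \left(2 + \sqrt{132}\right) - 6968 = \left(2 + 2 \sqrt{33}\right) - 6968 = -6966 + 2 \sqrt{33}$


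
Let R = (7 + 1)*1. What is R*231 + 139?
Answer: 1987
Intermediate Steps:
R = 8 (R = 8*1 = 8)
R*231 + 139 = 8*231 + 139 = 1848 + 139 = 1987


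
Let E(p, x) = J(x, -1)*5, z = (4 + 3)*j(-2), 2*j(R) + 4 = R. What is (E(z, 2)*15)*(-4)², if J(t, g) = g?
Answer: -1200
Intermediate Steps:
j(R) = -2 + R/2
z = -21 (z = (4 + 3)*(-2 + (½)*(-2)) = 7*(-2 - 1) = 7*(-3) = -21)
E(p, x) = -5 (E(p, x) = -1*5 = -5)
(E(z, 2)*15)*(-4)² = -5*15*(-4)² = -75*16 = -1200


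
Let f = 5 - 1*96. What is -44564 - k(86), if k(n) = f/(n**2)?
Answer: -329595253/7396 ≈ -44564.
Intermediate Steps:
f = -91 (f = 5 - 96 = -91)
k(n) = -91/n**2
-44564 - k(86) = -44564 - (-91)/86**2 = -44564 - (-91)/7396 = -44564 - 1*(-91/7396) = -44564 + 91/7396 = -329595253/7396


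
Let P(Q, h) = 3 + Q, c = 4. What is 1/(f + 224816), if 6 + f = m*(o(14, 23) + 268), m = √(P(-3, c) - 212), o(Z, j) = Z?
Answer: 112405/25278197594 - 141*I*√53/12639098797 ≈ 4.4467e-6 - 8.1216e-8*I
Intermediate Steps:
m = 2*I*√53 (m = √((3 - 3) - 212) = √(0 - 212) = √(-212) = 2*I*√53 ≈ 14.56*I)
f = -6 + 564*I*√53 (f = -6 + (2*I*√53)*(14 + 268) = -6 + (2*I*√53)*282 = -6 + 564*I*√53 ≈ -6.0 + 4106.0*I)
1/(f + 224816) = 1/((-6 + 564*I*√53) + 224816) = 1/(224810 + 564*I*√53)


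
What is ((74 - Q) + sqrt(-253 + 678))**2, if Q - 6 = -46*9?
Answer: 232749 + 4820*sqrt(17) ≈ 2.5262e+5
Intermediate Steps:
Q = -408 (Q = 6 - 46*9 = 6 - 414 = -408)
((74 - Q) + sqrt(-253 + 678))**2 = ((74 - 1*(-408)) + sqrt(-253 + 678))**2 = ((74 + 408) + sqrt(425))**2 = (482 + 5*sqrt(17))**2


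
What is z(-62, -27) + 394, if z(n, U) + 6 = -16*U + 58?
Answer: 878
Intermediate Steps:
z(n, U) = 52 - 16*U (z(n, U) = -6 + (-16*U + 58) = -6 + (58 - 16*U) = 52 - 16*U)
z(-62, -27) + 394 = (52 - 16*(-27)) + 394 = (52 + 432) + 394 = 484 + 394 = 878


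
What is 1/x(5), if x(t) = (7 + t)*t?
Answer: 1/60 ≈ 0.016667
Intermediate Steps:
x(t) = t*(7 + t)
1/x(5) = 1/(5*(7 + 5)) = 1/(5*12) = 1/60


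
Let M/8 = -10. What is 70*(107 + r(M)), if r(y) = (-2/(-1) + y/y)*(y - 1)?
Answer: -9520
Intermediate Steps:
M = -80 (M = 8*(-10) = -80)
r(y) = -3 + 3*y (r(y) = (-2*(-1) + 1)*(-1 + y) = (2 + 1)*(-1 + y) = 3*(-1 + y) = -3 + 3*y)
70*(107 + r(M)) = 70*(107 + (-3 + 3*(-80))) = 70*(107 + (-3 - 240)) = 70*(107 - 243) = 70*(-136) = -9520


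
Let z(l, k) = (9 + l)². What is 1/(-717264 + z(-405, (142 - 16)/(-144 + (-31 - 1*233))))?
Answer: -1/560448 ≈ -1.7843e-6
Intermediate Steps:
1/(-717264 + z(-405, (142 - 16)/(-144 + (-31 - 1*233)))) = 1/(-717264 + (9 - 405)²) = 1/(-717264 + (-396)²) = 1/(-717264 + 156816) = 1/(-560448) = -1/560448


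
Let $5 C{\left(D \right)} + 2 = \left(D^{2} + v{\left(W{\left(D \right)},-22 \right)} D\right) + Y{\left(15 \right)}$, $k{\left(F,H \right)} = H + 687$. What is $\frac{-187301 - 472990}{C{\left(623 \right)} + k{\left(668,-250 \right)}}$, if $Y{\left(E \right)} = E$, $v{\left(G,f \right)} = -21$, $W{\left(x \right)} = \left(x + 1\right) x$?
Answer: $- \frac{1100485}{125748} \approx -8.7515$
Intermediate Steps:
$W{\left(x \right)} = x \left(1 + x\right)$ ($W{\left(x \right)} = \left(1 + x\right) x = x \left(1 + x\right)$)
$k{\left(F,H \right)} = 687 + H$
$C{\left(D \right)} = \frac{13}{5} - \frac{21 D}{5} + \frac{D^{2}}{5}$ ($C{\left(D \right)} = - \frac{2}{5} + \frac{\left(D^{2} - 21 D\right) + 15}{5} = - \frac{2}{5} + \frac{15 + D^{2} - 21 D}{5} = - \frac{2}{5} + \left(3 - \frac{21 D}{5} + \frac{D^{2}}{5}\right) = \frac{13}{5} - \frac{21 D}{5} + \frac{D^{2}}{5}$)
$\frac{-187301 - 472990}{C{\left(623 \right)} + k{\left(668,-250 \right)}} = \frac{-187301 - 472990}{\left(\frac{13}{5} - \frac{13083}{5} + \frac{623^{2}}{5}\right) + \left(687 - 250\right)} = - \frac{660291}{\left(\frac{13}{5} - \frac{13083}{5} + \frac{1}{5} \cdot 388129\right) + 437} = - \frac{660291}{\left(\frac{13}{5} - \frac{13083}{5} + \frac{388129}{5}\right) + 437} = - \frac{660291}{\frac{375059}{5} + 437} = - \frac{660291}{\frac{377244}{5}} = \left(-660291\right) \frac{5}{377244} = - \frac{1100485}{125748}$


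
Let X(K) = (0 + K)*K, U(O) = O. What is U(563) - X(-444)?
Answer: -196573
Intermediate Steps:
X(K) = K**2 (X(K) = K*K = K**2)
U(563) - X(-444) = 563 - 1*(-444)**2 = 563 - 1*197136 = 563 - 197136 = -196573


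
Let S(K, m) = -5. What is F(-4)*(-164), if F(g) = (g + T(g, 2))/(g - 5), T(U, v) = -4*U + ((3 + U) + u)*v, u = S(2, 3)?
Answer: 0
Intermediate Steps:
u = -5
T(U, v) = -4*U + v*(-2 + U) (T(U, v) = -4*U + ((3 + U) - 5)*v = -4*U + (-2 + U)*v = -4*U + v*(-2 + U))
F(g) = (-4 - g)/(-5 + g) (F(g) = (g + (-4*g - 2*2 + g*2))/(g - 5) = (g + (-4*g - 4 + 2*g))/(-5 + g) = (g + (-4 - 2*g))/(-5 + g) = (-4 - g)/(-5 + g))
F(-4)*(-164) = ((-4 - 1*(-4))/(-5 - 4))*(-164) = ((-4 + 4)/(-9))*(-164) = -⅑*0*(-164) = 0*(-164) = 0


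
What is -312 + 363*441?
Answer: 159771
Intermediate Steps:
-312 + 363*441 = -312 + 160083 = 159771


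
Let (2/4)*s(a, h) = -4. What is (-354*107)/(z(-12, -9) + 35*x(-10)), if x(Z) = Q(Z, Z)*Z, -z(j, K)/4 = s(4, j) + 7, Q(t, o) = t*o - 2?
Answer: 6313/5716 ≈ 1.1044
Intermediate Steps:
s(a, h) = -8 (s(a, h) = 2*(-4) = -8)
Q(t, o) = -2 + o*t (Q(t, o) = o*t - 2 = -2 + o*t)
z(j, K) = 4 (z(j, K) = -4*(-8 + 7) = -4*(-1) = 4)
x(Z) = Z*(-2 + Z²) (x(Z) = (-2 + Z*Z)*Z = (-2 + Z²)*Z = Z*(-2 + Z²))
(-354*107)/(z(-12, -9) + 35*x(-10)) = (-354*107)/(4 + 35*(-10*(-2 + (-10)²))) = -37878/(4 + 35*(-10*(-2 + 100))) = -37878/(4 + 35*(-10*98)) = -37878/(4 + 35*(-980)) = -37878/(4 - 34300) = -37878/(-34296) = -37878*(-1/34296) = 6313/5716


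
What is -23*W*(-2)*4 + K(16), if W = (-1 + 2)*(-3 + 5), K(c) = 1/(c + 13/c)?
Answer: 99008/269 ≈ 368.06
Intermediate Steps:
W = 2 (W = 1*2 = 2)
-23*W*(-2)*4 + K(16) = -23*2*(-2)*4 + 16/(13 + 16²) = -(-92)*4 + 16/(13 + 256) = -23*(-16) + 16/269 = 368 + 16*(1/269) = 368 + 16/269 = 99008/269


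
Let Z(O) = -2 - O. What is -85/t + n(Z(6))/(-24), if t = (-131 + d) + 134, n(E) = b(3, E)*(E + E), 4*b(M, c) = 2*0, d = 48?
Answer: -5/3 ≈ -1.6667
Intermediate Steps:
b(M, c) = 0 (b(M, c) = (2*0)/4 = (¼)*0 = 0)
n(E) = 0 (n(E) = 0*(E + E) = 0*(2*E) = 0)
t = 51 (t = (-131 + 48) + 134 = -83 + 134 = 51)
-85/t + n(Z(6))/(-24) = -85/51 + 0/(-24) = -85*1/51 + 0*(-1/24) = -5/3 + 0 = -5/3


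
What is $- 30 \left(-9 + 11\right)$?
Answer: $-60$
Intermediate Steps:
$- 30 \left(-9 + 11\right) = - 30 \cdot 2 = \left(-1\right) 60 = -60$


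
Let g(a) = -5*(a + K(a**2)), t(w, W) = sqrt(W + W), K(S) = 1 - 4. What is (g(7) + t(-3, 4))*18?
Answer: -360 + 36*sqrt(2) ≈ -309.09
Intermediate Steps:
K(S) = -3
t(w, W) = sqrt(2)*sqrt(W) (t(w, W) = sqrt(2*W) = sqrt(2)*sqrt(W))
g(a) = 15 - 5*a (g(a) = -5*(a - 3) = -5*(-3 + a) = 15 - 5*a)
(g(7) + t(-3, 4))*18 = ((15 - 5*7) + sqrt(2)*sqrt(4))*18 = ((15 - 35) + sqrt(2)*2)*18 = (-20 + 2*sqrt(2))*18 = -360 + 36*sqrt(2)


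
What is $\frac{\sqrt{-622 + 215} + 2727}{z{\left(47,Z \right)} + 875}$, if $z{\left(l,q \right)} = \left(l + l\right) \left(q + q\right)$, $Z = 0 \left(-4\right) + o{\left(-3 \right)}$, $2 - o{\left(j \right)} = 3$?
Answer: $\frac{909}{229} + \frac{i \sqrt{407}}{687} \approx 3.9694 + 0.029366 i$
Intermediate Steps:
$o{\left(j \right)} = -1$ ($o{\left(j \right)} = 2 - 3 = -1$)
$Z = -1$ ($Z = 0 \left(-4\right) - 1 = 0 - 1 = -1$)
$z{\left(l,q \right)} = 4 l q$ ($z{\left(l,q \right)} = 2 l 2 q = 4 l q$)
$\frac{\sqrt{-622 + 215} + 2727}{z{\left(47,Z \right)} + 875} = \frac{\sqrt{-622 + 215} + 2727}{4 \cdot 47 \left(-1\right) + 875} = \frac{\sqrt{-407} + 2727}{-188 + 875} = \frac{i \sqrt{407} + 2727}{687} = \left(2727 + i \sqrt{407}\right) \frac{1}{687} = \frac{909}{229} + \frac{i \sqrt{407}}{687}$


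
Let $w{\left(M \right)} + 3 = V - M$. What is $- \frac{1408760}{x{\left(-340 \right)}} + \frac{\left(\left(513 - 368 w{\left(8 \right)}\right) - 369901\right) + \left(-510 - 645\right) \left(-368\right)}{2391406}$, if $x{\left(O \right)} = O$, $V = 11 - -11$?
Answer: $\frac{84223366548}{20326951} \approx 4143.4$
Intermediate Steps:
$V = 22$ ($V = 11 + 11 = 22$)
$w{\left(M \right)} = 19 - M$ ($w{\left(M \right)} = -3 - \left(-22 + M\right) = 19 - M$)
$- \frac{1408760}{x{\left(-340 \right)}} + \frac{\left(\left(513 - 368 w{\left(8 \right)}\right) - 369901\right) + \left(-510 - 645\right) \left(-368\right)}{2391406} = - \frac{1408760}{-340} + \frac{\left(\left(513 - 368 \left(19 - 8\right)\right) - 369901\right) + \left(-510 - 645\right) \left(-368\right)}{2391406} = \left(-1408760\right) \left(- \frac{1}{340}\right) + \left(\left(\left(513 - 368 \left(19 - 8\right)\right) - 369901\right) - -425040\right) \frac{1}{2391406} = \frac{70438}{17} + \left(\left(\left(513 - 4048\right) - 369901\right) + 425040\right) \frac{1}{2391406} = \frac{70438}{17} + \left(\left(-3535 - 369901\right) + 425040\right) \frac{1}{2391406} = \frac{70438}{17} + \left(-373436 + 425040\right) \frac{1}{2391406} = \frac{70438}{17} + 51604 \cdot \frac{1}{2391406} = \frac{70438}{17} + \frac{25802}{1195703} = \frac{84223366548}{20326951}$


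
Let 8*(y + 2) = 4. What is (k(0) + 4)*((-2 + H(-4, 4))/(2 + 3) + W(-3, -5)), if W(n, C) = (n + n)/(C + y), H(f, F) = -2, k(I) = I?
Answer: 32/65 ≈ 0.49231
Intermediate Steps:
y = -3/2 (y = -2 + (⅛)*4 = -2 + ½ = -3/2 ≈ -1.5000)
W(n, C) = 2*n/(-3/2 + C) (W(n, C) = (n + n)/(C - 3/2) = (2*n)/(-3/2 + C) = 2*n/(-3/2 + C))
(k(0) + 4)*((-2 + H(-4, 4))/(2 + 3) + W(-3, -5)) = (0 + 4)*((-2 - 2)/(2 + 3) + 4*(-3)/(-3 + 2*(-5))) = 4*(-4/5 + 4*(-3)/(-3 - 10)) = 4*(-4*⅕ + 4*(-3)/(-13)) = 4*(-⅘ + 4*(-3)*(-1/13)) = 4*(-⅘ + 12/13) = 4*(8/65) = 32/65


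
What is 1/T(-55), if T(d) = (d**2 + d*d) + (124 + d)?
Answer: 1/6119 ≈ 0.00016343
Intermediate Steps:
T(d) = 124 + d + 2*d**2 (T(d) = (d**2 + d**2) + (124 + d) = 2*d**2 + (124 + d) = 124 + d + 2*d**2)
1/T(-55) = 1/(124 - 55 + 2*(-55)**2) = 1/(124 - 55 + 2*3025) = 1/(124 - 55 + 6050) = 1/6119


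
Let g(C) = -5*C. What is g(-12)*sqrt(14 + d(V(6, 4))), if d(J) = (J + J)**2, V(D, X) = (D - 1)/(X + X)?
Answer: 15*sqrt(249) ≈ 236.70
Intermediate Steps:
V(D, X) = (-1 + D)/(2*X) (V(D, X) = (-1 + D)/((2*X)) = (-1 + D)*(1/(2*X)) = (-1 + D)/(2*X))
d(J) = 4*J**2 (d(J) = (2*J)**2 = 4*J**2)
g(-12)*sqrt(14 + d(V(6, 4))) = (-5*(-12))*sqrt(14 + 4*((1/2)*(-1 + 6)/4)**2) = 60*sqrt(14 + 4*((1/2)*(1/4)*5)**2) = 60*sqrt(14 + 4*(5/8)**2) = 60*sqrt(14 + 4*(25/64)) = 60*sqrt(14 + 25/16) = 60*sqrt(249/16) = 60*(sqrt(249)/4) = 15*sqrt(249)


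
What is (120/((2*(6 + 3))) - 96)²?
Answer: 71824/9 ≈ 7980.4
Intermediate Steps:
(120/((2*(6 + 3))) - 96)² = (120/((2*9)) - 96)² = (120/18 - 96)² = (120*(1/18) - 96)² = (20/3 - 96)² = (-268/3)² = 71824/9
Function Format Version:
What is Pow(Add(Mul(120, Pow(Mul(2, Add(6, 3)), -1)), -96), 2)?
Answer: Rational(71824, 9) ≈ 7980.4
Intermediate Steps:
Pow(Add(Mul(120, Pow(Mul(2, Add(6, 3)), -1)), -96), 2) = Pow(Add(Mul(120, Pow(Mul(2, 9), -1)), -96), 2) = Pow(Add(Mul(120, Pow(18, -1)), -96), 2) = Pow(Add(Mul(120, Rational(1, 18)), -96), 2) = Pow(Add(Rational(20, 3), -96), 2) = Pow(Rational(-268, 3), 2) = Rational(71824, 9)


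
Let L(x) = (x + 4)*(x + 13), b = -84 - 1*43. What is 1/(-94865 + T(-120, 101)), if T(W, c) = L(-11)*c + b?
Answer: -1/96406 ≈ -1.0373e-5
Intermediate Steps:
b = -127 (b = -84 - 43 = -127)
L(x) = (4 + x)*(13 + x)
T(W, c) = -127 - 14*c (T(W, c) = (52 + (-11)² + 17*(-11))*c - 127 = (52 + 121 - 187)*c - 127 = -14*c - 127 = -127 - 14*c)
1/(-94865 + T(-120, 101)) = 1/(-94865 + (-127 - 14*101)) = 1/(-94865 + (-127 - 1414)) = 1/(-94865 - 1541) = 1/(-96406) = -1/96406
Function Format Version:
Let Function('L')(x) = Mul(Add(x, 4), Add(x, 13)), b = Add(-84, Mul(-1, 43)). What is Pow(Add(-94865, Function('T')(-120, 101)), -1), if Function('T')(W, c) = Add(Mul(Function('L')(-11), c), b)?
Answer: Rational(-1, 96406) ≈ -1.0373e-5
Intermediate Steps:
b = -127 (b = Add(-84, -43) = -127)
Function('L')(x) = Mul(Add(4, x), Add(13, x))
Function('T')(W, c) = Add(-127, Mul(-14, c)) (Function('T')(W, c) = Add(Mul(Add(52, Pow(-11, 2), Mul(17, -11)), c), -127) = Add(Mul(Add(52, 121, -187), c), -127) = Add(Mul(-14, c), -127) = Add(-127, Mul(-14, c)))
Pow(Add(-94865, Function('T')(-120, 101)), -1) = Pow(Add(-94865, Add(-127, Mul(-14, 101))), -1) = Pow(Add(-94865, Add(-127, -1414)), -1) = Pow(Add(-94865, -1541), -1) = Pow(-96406, -1) = Rational(-1, 96406)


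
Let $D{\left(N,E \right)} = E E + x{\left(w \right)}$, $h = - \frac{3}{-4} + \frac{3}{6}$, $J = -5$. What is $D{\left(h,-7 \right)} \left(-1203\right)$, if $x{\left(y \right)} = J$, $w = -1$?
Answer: $-52932$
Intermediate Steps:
$h = \frac{5}{4}$ ($h = \left(-3\right) \left(- \frac{1}{4}\right) + 3 \cdot \frac{1}{6} = \frac{3}{4} + \frac{1}{2} = \frac{5}{4} \approx 1.25$)
$x{\left(y \right)} = -5$
$D{\left(N,E \right)} = -5 + E^{2}$ ($D{\left(N,E \right)} = E E - 5 = E^{2} - 5 = -5 + E^{2}$)
$D{\left(h,-7 \right)} \left(-1203\right) = \left(-5 + \left(-7\right)^{2}\right) \left(-1203\right) = \left(-5 + 49\right) \left(-1203\right) = 44 \left(-1203\right) = -52932$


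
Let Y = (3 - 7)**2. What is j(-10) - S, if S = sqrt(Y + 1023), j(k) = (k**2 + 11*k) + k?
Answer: -20 - sqrt(1039) ≈ -52.234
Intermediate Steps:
j(k) = k**2 + 12*k
Y = 16 (Y = (-4)**2 = 16)
S = sqrt(1039) (S = sqrt(16 + 1023) = sqrt(1039) ≈ 32.234)
j(-10) - S = -10*(12 - 10) - sqrt(1039) = -10*2 - sqrt(1039) = -20 - sqrt(1039)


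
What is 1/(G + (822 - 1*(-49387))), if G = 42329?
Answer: 1/92538 ≈ 1.0806e-5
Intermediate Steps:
1/(G + (822 - 1*(-49387))) = 1/(42329 + (822 - 1*(-49387))) = 1/(42329 + (822 + 49387)) = 1/(42329 + 50209) = 1/92538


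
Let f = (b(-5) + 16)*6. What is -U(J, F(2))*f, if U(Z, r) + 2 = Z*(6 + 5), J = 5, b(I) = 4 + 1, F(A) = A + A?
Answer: -6678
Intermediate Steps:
F(A) = 2*A
b(I) = 5
U(Z, r) = -2 + 11*Z (U(Z, r) = -2 + Z*(6 + 5) = -2 + Z*11 = -2 + 11*Z)
f = 126 (f = (5 + 16)*6 = 21*6 = 126)
-U(J, F(2))*f = -(-2 + 11*5)*126 = -(-2 + 55)*126 = -53*126 = -1*6678 = -6678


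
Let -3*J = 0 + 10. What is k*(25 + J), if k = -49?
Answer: -3185/3 ≈ -1061.7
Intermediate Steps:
J = -10/3 (J = -(0 + 10)/3 = -⅓*10 = -10/3 ≈ -3.3333)
k*(25 + J) = -49*(25 - 10/3) = -49*65/3 = -3185/3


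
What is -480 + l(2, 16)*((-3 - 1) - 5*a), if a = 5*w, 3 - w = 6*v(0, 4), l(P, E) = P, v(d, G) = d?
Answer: -638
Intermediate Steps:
w = 3 (w = 3 - 6*0 = 3 - 1*0 = 3 + 0 = 3)
a = 15 (a = 5*3 = 15)
-480 + l(2, 16)*((-3 - 1) - 5*a) = -480 + 2*((-3 - 1) - 5*15) = -480 + 2*(-4 - 75) = -480 + 2*(-79) = -480 - 158 = -638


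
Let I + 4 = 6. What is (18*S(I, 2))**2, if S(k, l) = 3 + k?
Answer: 8100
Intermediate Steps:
I = 2 (I = -4 + 6 = 2)
(18*S(I, 2))**2 = (18*(3 + 2))**2 = (18*5)**2 = 90**2 = 8100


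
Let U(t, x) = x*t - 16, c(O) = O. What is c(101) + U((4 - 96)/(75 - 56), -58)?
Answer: 6951/19 ≈ 365.84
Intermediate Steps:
U(t, x) = -16 + t*x (U(t, x) = t*x - 16 = -16 + t*x)
c(101) + U((4 - 96)/(75 - 56), -58) = 101 + (-16 + ((4 - 96)/(75 - 56))*(-58)) = 101 + (-16 - 92/19*(-58)) = 101 + (-16 + 5336/19) = 101 + 5032/19 = 6951/19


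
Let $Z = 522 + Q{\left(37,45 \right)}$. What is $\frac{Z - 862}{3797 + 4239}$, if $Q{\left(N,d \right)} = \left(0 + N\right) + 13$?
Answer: $- \frac{145}{4018} \approx -0.036088$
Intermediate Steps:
$Q{\left(N,d \right)} = 13 + N$ ($Q{\left(N,d \right)} = N + 13 = 13 + N$)
$Z = 572$ ($Z = 522 + \left(13 + 37\right) = 522 + 50 = 572$)
$\frac{Z - 862}{3797 + 4239} = \frac{572 - 862}{3797 + 4239} = - \frac{290}{8036} = \left(-290\right) \frac{1}{8036} = - \frac{145}{4018}$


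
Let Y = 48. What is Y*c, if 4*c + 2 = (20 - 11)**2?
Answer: 948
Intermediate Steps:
c = 79/4 (c = -1/2 + (20 - 11)**2/4 = -1/2 + (1/4)*9**2 = -1/2 + (1/4)*81 = -1/2 + 81/4 = 79/4 ≈ 19.750)
Y*c = 48*(79/4) = 948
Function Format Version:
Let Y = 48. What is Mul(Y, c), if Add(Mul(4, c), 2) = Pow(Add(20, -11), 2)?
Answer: 948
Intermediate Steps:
c = Rational(79, 4) (c = Add(Rational(-1, 2), Mul(Rational(1, 4), Pow(Add(20, -11), 2))) = Add(Rational(-1, 2), Mul(Rational(1, 4), Pow(9, 2))) = Add(Rational(-1, 2), Mul(Rational(1, 4), 81)) = Add(Rational(-1, 2), Rational(81, 4)) = Rational(79, 4) ≈ 19.750)
Mul(Y, c) = Mul(48, Rational(79, 4)) = 948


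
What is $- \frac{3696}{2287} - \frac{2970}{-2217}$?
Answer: $- \frac{467214}{1690093} \approx -0.27644$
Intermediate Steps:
$- \frac{3696}{2287} - \frac{2970}{-2217} = \left(-3696\right) \frac{1}{2287} - - \frac{990}{739} = - \frac{3696}{2287} + \frac{990}{739} = - \frac{467214}{1690093}$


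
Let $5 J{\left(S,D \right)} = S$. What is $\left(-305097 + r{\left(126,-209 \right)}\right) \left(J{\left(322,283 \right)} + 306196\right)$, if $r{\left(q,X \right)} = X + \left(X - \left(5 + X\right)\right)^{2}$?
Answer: $- \frac{467477405862}{5} \approx -9.3495 \cdot 10^{10}$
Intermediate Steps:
$J{\left(S,D \right)} = \frac{S}{5}$
$r{\left(q,X \right)} = 25 + X$ ($r{\left(q,X \right)} = X + \left(-5\right)^{2} = X + 25 = 25 + X$)
$\left(-305097 + r{\left(126,-209 \right)}\right) \left(J{\left(322,283 \right)} + 306196\right) = \left(-305097 + \left(25 - 209\right)\right) \left(\frac{1}{5} \cdot 322 + 306196\right) = \left(-305097 - 184\right) \left(\frac{322}{5} + 306196\right) = \left(-305281\right) \frac{1531302}{5} = - \frac{467477405862}{5}$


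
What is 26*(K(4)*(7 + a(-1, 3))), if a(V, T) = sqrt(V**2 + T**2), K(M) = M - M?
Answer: 0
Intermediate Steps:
K(M) = 0
a(V, T) = sqrt(T**2 + V**2)
26*(K(4)*(7 + a(-1, 3))) = 26*(0*(7 + sqrt(3**2 + (-1)**2))) = 26*(0*(7 + sqrt(9 + 1))) = 26*(0*(7 + sqrt(10))) = 26*0 = 0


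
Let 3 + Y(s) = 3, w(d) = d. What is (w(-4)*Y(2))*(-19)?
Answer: 0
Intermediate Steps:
Y(s) = 0 (Y(s) = -3 + 3 = 0)
(w(-4)*Y(2))*(-19) = -4*0*(-19) = 0*(-19) = 0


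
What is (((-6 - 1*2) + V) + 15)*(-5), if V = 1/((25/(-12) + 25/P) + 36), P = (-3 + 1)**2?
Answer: -8465/241 ≈ -35.125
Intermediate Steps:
P = 4 (P = (-2)**2 = 4)
V = 6/241 (V = 1/((25/(-12) + 25/4) + 36) = 1/((25*(-1/12) + 25*(1/4)) + 36) = 1/((-25/12 + 25/4) + 36) = 1/(25/6 + 36) = 1/(241/6) = 6/241 ≈ 0.024896)
(((-6 - 1*2) + V) + 15)*(-5) = (((-6 - 1*2) + 6/241) + 15)*(-5) = (((-6 - 2) + 6/241) + 15)*(-5) = ((-8 + 6/241) + 15)*(-5) = (-1922/241 + 15)*(-5) = (1693/241)*(-5) = -8465/241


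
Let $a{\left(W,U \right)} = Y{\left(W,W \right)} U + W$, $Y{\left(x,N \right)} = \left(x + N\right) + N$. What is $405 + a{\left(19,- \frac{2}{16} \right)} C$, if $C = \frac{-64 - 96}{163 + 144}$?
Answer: $\frac{122435}{307} \approx 398.81$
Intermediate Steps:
$Y{\left(x,N \right)} = x + 2 N$ ($Y{\left(x,N \right)} = \left(N + x\right) + N = x + 2 N$)
$a{\left(W,U \right)} = W + 3 U W$ ($a{\left(W,U \right)} = \left(W + 2 W\right) U + W = 3 W U + W = 3 U W + W = W + 3 U W$)
$C = - \frac{160}{307} \approx -0.52117$
$405 + a{\left(19,- \frac{2}{16} \right)} C = 405 + 19 \left(1 + 3 \left(- \frac{2}{16}\right)\right) \left(- \frac{160}{307}\right) = 405 + 19 \left(1 + 3 \left(\left(-2\right) \frac{1}{16}\right)\right) \left(- \frac{160}{307}\right) = 405 + 19 \left(1 + 3 \left(- \frac{1}{8}\right)\right) \left(- \frac{160}{307}\right) = 405 + 19 \left(1 - \frac{3}{8}\right) \left(- \frac{160}{307}\right) = 405 + 19 \cdot \frac{5}{8} \left(- \frac{160}{307}\right) = 405 + \frac{95}{8} \left(- \frac{160}{307}\right) = 405 - \frac{1900}{307} = \frac{122435}{307}$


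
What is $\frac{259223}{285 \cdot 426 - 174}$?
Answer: $\frac{259223}{121236} \approx 2.1382$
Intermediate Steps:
$\frac{259223}{285 \cdot 426 - 174} = \frac{259223}{121410 - 174} = \frac{259223}{121236}$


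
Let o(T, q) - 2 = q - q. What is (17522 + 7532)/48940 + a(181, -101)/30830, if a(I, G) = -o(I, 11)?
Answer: 38615847/75441010 ≈ 0.51187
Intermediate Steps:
o(T, q) = 2 (o(T, q) = 2 + (q - q) = 2 + 0 = 2)
a(I, G) = -2 (a(I, G) = -1*2 = -2)
(17522 + 7532)/48940 + a(181, -101)/30830 = (17522 + 7532)/48940 - 2/30830 = 25054*(1/48940) - 2*1/30830 = 12527/24470 - 1/15415 = 38615847/75441010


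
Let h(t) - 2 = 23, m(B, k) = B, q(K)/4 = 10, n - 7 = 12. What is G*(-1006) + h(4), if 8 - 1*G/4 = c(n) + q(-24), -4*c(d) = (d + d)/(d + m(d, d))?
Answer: 127787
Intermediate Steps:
n = 19 (n = 7 + 12 = 19)
q(K) = 40 (q(K) = 4*10 = 40)
h(t) = 25 (h(t) = 2 + 23 = 25)
c(d) = -1/4 (c(d) = -(d + d)/(4*(d + d)) = -2*d/(4*(2*d)) = -2*d*1/(2*d)/4 = -1/4*1 = -1/4)
G = -127 (G = 32 - 4*(-1/4 + 40) = 32 - 4*159/4 = 32 - 159 = -127)
G*(-1006) + h(4) = -127*(-1006) + 25 = 127762 + 25 = 127787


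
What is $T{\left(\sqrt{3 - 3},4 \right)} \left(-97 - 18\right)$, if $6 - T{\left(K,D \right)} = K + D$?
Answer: $-230$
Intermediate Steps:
$T{\left(K,D \right)} = 6 - D - K$ ($T{\left(K,D \right)} = 6 - \left(K + D\right) = 6 - \left(D + K\right) = 6 - D - K$)
$T{\left(\sqrt{3 - 3},4 \right)} \left(-97 - 18\right) = \left(6 - 4 - \sqrt{3 - 3}\right) \left(-97 - 18\right) = \left(6 - 4 - \sqrt{0}\right) \left(-97 - 18\right) = \left(6 - 4 - 0\right) \left(-115\right) = \left(6 - 4 + 0\right) \left(-115\right) = 2 \left(-115\right) = -230$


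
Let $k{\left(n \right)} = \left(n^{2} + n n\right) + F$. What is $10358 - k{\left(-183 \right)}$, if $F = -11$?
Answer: $-56609$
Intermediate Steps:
$k{\left(n \right)} = -11 + 2 n^{2}$ ($k{\left(n \right)} = \left(n^{2} + n n\right) - 11 = \left(n^{2} + n^{2}\right) - 11 = 2 n^{2} - 11 = -11 + 2 n^{2}$)
$10358 - k{\left(-183 \right)} = 10358 - \left(-11 + 2 \left(-183\right)^{2}\right) = 10358 - \left(-11 + 2 \cdot 33489\right) = 10358 - \left(-11 + 66978\right) = 10358 - 66967 = -56609$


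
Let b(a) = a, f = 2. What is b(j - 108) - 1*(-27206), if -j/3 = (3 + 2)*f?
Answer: 27068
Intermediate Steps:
j = -30 (j = -3*(3 + 2)*2 = -15*2 = -3*10 = -30)
b(j - 108) - 1*(-27206) = (-30 - 108) - 1*(-27206) = -138 + 27206 = 27068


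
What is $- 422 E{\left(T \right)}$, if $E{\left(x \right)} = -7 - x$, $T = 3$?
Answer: $4220$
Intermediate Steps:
$- 422 E{\left(T \right)} = - 422 \left(-7 - 3\right) = \left(-422\right) \left(-10\right) = 4220$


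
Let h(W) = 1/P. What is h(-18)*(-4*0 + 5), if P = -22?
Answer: -5/22 ≈ -0.22727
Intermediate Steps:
h(W) = -1/22 (h(W) = 1/(-22) = -1/22)
h(-18)*(-4*0 + 5) = -(-4*0 + 5)/22 = -(0 + 5)/22 = -1/22*5 = -5/22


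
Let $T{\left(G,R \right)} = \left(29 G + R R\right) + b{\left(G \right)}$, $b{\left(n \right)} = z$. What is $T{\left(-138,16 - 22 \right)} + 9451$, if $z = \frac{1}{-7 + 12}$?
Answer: $\frac{27426}{5} \approx 5485.2$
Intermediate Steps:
$z = \frac{1}{5} \approx 0.2$
$b{\left(n \right)} = \frac{1}{5}$
$T{\left(G,R \right)} = \frac{1}{5} + R^{2} + 29 G$ ($T{\left(G,R \right)} = \left(29 G + R R\right) + \frac{1}{5} = \left(29 G + R^{2}\right) + \frac{1}{5} = \left(R^{2} + 29 G\right) + \frac{1}{5} = \frac{1}{5} + R^{2} + 29 G$)
$T{\left(-138,16 - 22 \right)} + 9451 = \left(\frac{1}{5} + \left(16 - 22\right)^{2} + 29 \left(-138\right)\right) + 9451 = \left(\frac{1}{5} + \left(16 - 22\right)^{2} - 4002\right) + 9451 = \left(\frac{1}{5} + \left(-6\right)^{2} - 4002\right) + 9451 = \left(\frac{1}{5} + 36 - 4002\right) + 9451 = - \frac{19829}{5} + 9451 = \frac{27426}{5}$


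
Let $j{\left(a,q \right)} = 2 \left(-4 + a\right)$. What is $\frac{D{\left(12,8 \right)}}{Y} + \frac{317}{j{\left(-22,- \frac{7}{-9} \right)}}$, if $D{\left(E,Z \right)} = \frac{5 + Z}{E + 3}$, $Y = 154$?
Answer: $- \frac{365797}{60060} \approx -6.0905$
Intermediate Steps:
$D{\left(E,Z \right)} = \frac{5 + Z}{3 + E}$
$j{\left(a,q \right)} = -8 + 2 a$
$\frac{D{\left(12,8 \right)}}{Y} + \frac{317}{j{\left(-22,- \frac{7}{-9} \right)}} = \frac{\frac{1}{3 + 12} \left(5 + 8\right)}{154} + \frac{317}{-8 + 2 \left(-22\right)} = \frac{1}{15} \cdot 13 \cdot \frac{1}{154} + \frac{317}{-8 - 44} = \frac{1}{15} \cdot 13 \cdot \frac{1}{154} + \frac{317}{-52} = \frac{13}{15} \cdot \frac{1}{154} + 317 \left(- \frac{1}{52}\right) = \frac{13}{2310} - \frac{317}{52} = - \frac{365797}{60060}$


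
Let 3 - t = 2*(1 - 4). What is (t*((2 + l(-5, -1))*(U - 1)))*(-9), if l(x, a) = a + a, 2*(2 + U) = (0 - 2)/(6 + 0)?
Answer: 0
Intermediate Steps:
U = -13/6 (U = -2 + ((0 - 2)/(6 + 0))/2 = -2 + (-2/6)/2 = -2 + (-2*⅙)/2 = -2 + (½)*(-⅓) = -2 - ⅙ = -13/6 ≈ -2.1667)
l(x, a) = 2*a
t = 9 (t = 3 - 2*(1 - 4) = 3 - 2*(-3) = 3 - 1*(-6) = 3 + 6 = 9)
(t*((2 + l(-5, -1))*(U - 1)))*(-9) = (9*((2 + 2*(-1))*(-13/6 - 1)))*(-9) = (9*((2 - 2)*(-19/6)))*(-9) = (9*(0*(-19/6)))*(-9) = (9*0)*(-9) = 0*(-9) = 0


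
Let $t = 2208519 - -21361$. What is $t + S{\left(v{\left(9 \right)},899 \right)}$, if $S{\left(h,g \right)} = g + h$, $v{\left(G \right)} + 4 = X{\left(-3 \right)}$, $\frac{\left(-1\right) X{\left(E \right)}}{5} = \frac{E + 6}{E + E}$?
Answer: $\frac{4461555}{2} \approx 2.2308 \cdot 10^{6}$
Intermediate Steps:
$X{\left(E \right)} = - \frac{5 \left(6 + E\right)}{2 E}$ ($X{\left(E \right)} = - 5 \frac{E + 6}{E + E} = - 5 \frac{6 + E}{2 E} = - \frac{5 \left(6 + E\right)}{2 E}$)
$t = 2229880$ ($t = 2208519 + 21361 = 2229880$)
$v{\left(G \right)} = - \frac{3}{2}$ ($v{\left(G \right)} = -4 - \left(\frac{5}{2} + \frac{15}{-3}\right) = -4 - - \frac{5}{2} = -4 + \left(- \frac{5}{2} + 5\right) = -4 + \frac{5}{2} = - \frac{3}{2}$)
$t + S{\left(v{\left(9 \right)},899 \right)} = 2229880 + \left(899 - \frac{3}{2}\right) = 2229880 + \frac{1795}{2} = \frac{4461555}{2}$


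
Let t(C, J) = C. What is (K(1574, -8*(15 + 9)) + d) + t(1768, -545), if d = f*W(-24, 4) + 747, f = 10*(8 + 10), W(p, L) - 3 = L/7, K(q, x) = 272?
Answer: 24009/7 ≈ 3429.9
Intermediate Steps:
W(p, L) = 3 + L/7
f = 180 (f = 10*18 = 180)
d = 9729/7 (d = 180*(3 + (1/7)*4) + 747 = 180*(3 + 4/7) + 747 = 180*(25/7) + 747 = 4500/7 + 747 = 9729/7 ≈ 1389.9)
(K(1574, -8*(15 + 9)) + d) + t(1768, -545) = (272 + 9729/7) + 1768 = 11633/7 + 1768 = 24009/7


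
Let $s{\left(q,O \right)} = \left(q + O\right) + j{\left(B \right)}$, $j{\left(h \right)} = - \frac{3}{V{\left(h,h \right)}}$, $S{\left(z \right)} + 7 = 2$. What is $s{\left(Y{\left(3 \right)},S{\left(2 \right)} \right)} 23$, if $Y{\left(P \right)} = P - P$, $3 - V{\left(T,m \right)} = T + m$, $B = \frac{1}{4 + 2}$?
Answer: $- \frac{1127}{8} \approx -140.88$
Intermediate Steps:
$B = \frac{1}{6} \approx 0.16667$
$S{\left(z \right)} = -5$ ($S{\left(z \right)} = -7 + 2 = -5$)
$V{\left(T,m \right)} = 3 - T - m$ ($V{\left(T,m \right)} = 3 - \left(T + m\right) = 3 - T - m$)
$j{\left(h \right)} = - \frac{3}{3 - 2 h}$ ($j{\left(h \right)} = - \frac{3}{3 - h - h} = - \frac{3}{3 - 2 h}$)
$Y{\left(P \right)} = 0$
$s{\left(q,O \right)} = - \frac{9}{8} + O + q$ ($s{\left(q,O \right)} = \left(q + O\right) + \frac{3}{-3 + 2 \cdot \frac{1}{6}} = \left(O + q\right) + \frac{3}{-3 + \frac{1}{3}} = \left(O + q\right) + \frac{3}{- \frac{8}{3}} = \left(O + q\right) + 3 \left(- \frac{3}{8}\right) = \left(O + q\right) - \frac{9}{8} = - \frac{9}{8} + O + q$)
$s{\left(Y{\left(3 \right)},S{\left(2 \right)} \right)} 23 = \left(- \frac{9}{8} - 5 + 0\right) 23 = \left(- \frac{49}{8}\right) 23 = - \frac{1127}{8}$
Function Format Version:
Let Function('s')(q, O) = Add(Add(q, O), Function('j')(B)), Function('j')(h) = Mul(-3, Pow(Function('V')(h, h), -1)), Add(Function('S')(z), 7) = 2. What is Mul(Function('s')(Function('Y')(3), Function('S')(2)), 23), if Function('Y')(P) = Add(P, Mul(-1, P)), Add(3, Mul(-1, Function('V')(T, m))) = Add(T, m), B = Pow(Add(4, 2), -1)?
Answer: Rational(-1127, 8) ≈ -140.88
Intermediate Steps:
B = Rational(1, 6) (B = Pow(6, -1) = Rational(1, 6) ≈ 0.16667)
Function('S')(z) = -5 (Function('S')(z) = Add(-7, 2) = -5)
Function('V')(T, m) = Add(3, Mul(-1, T), Mul(-1, m)) (Function('V')(T, m) = Add(3, Mul(-1, Add(T, m))) = Add(3, Add(Mul(-1, T), Mul(-1, m))) = Add(3, Mul(-1, T), Mul(-1, m)))
Function('j')(h) = Mul(-3, Pow(Add(3, Mul(-2, h)), -1)) (Function('j')(h) = Mul(-3, Pow(Add(3, Mul(-1, h), Mul(-1, h)), -1)) = Mul(-3, Pow(Add(3, Mul(-2, h)), -1)))
Function('Y')(P) = 0
Function('s')(q, O) = Add(Rational(-9, 8), O, q) (Function('s')(q, O) = Add(Add(q, O), Mul(3, Pow(Add(-3, Mul(2, Rational(1, 6))), -1))) = Add(Add(O, q), Mul(3, Pow(Add(-3, Rational(1, 3)), -1))) = Add(Add(O, q), Mul(3, Pow(Rational(-8, 3), -1))) = Add(Add(O, q), Mul(3, Rational(-3, 8))) = Add(Add(O, q), Rational(-9, 8)) = Add(Rational(-9, 8), O, q))
Mul(Function('s')(Function('Y')(3), Function('S')(2)), 23) = Mul(Add(Rational(-9, 8), -5, 0), 23) = Mul(Rational(-49, 8), 23) = Rational(-1127, 8)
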